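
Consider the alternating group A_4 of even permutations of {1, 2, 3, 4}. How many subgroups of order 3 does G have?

|G| = 12 and 3 | 12, so subgroups of order 3 are possible by Lagrange.
The subgroups of order 3 are: {e, (1 2 3), (1 3 2)}; {e, (1 2 4), (1 4 2)}; {e, (1 3 4), (1 4 3)}; {e, (2 3 4), (2 4 3)}.
So G has 4 subgroups of order 3.

4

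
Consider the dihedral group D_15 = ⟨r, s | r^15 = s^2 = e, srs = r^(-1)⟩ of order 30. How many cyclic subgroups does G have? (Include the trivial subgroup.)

Each element a generates a cyclic subgroup ⟨a⟩; distinct elements may generate the same one (a cyclic group of order d has φ(d) generators).
Cyclic subgroups by order — order 1: 1; order 2: 15; order 3: 1; order 5: 1; order 15: 1.
Total: 19.

19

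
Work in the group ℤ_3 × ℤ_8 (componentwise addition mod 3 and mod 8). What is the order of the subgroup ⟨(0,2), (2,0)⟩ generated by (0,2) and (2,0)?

12

|⟨(0,2)⟩| = 4 and |⟨(2,0)⟩| = 3, so |H| is a multiple of lcm(4, 3) = 12 and divides |G| = 24.
Closing under the operation: H = {(0,0), (0,2), (0,4), (0,6), (1,0), (1,2), (1,4), (1,6), (2,0), (2,2), (2,4), (2,6)}, so |H| = 12.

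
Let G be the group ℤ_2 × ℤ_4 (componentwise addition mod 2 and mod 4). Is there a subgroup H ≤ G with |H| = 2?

Yes

2 | 8. A subgroup of order 2 is {(0,0), (0,2)}.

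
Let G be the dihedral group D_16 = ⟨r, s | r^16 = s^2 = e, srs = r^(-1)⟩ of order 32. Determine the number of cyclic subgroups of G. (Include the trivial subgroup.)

Group the elements of G by the cyclic subgroup they generate; each cyclic subgroup of order d accounts for φ(d) elements.
Cyclic subgroups by order — order 1: 1; order 2: 17; order 4: 1; order 8: 1; order 16: 1.
Total: 21.

21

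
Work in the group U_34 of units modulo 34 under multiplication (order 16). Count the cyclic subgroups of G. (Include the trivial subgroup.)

5

Group the elements of G by the cyclic subgroup they generate; each cyclic subgroup of order d accounts for φ(d) elements.
Cyclic subgroups by order — order 1: 1; order 2: 1; order 4: 1; order 8: 1; order 16: 1.
Total: 5.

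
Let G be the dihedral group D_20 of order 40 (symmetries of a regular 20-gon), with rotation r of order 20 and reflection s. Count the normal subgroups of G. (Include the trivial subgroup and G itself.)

9

G has 48 subgroups. Checking conjugation-invariance by order — order 1: 1/1 normal; order 2: 1/21 normal; order 4: 1/11 normal; order 5: 1/1 normal; order 8: 0/5 normal; order 10: 1/5 normal; order 20: 3/3 normal; order 40: 1/1 normal.
Total normal subgroups: 9.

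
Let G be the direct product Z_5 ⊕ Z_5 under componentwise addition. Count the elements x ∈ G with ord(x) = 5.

An element (a,b) has order lcm(ord(a), ord(b)); count pairs with lcm equal to 5.
Enumerating gives 24 such elements.

24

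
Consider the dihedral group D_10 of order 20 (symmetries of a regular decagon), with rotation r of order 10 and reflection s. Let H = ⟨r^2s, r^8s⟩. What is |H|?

10

|⟨r^2s⟩| = 2 and |⟨r^8s⟩| = 2, so |H| is a multiple of lcm(2, 2) = 2 and divides |G| = 20.
Closing under the operation: H = {e, r^2, r^4, r^6, r^8, s, r^2s, r^4s, r^6s, r^8s}, so |H| = 10.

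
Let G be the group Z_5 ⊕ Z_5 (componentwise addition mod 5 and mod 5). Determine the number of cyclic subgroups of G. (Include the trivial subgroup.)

Group the elements of G by the cyclic subgroup they generate; each cyclic subgroup of order d accounts for φ(d) elements.
Cyclic subgroups by order — order 1: 1; order 5: 6.
Total: 7.

7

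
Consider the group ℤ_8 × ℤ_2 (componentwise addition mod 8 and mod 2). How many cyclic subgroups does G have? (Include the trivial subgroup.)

8

A cyclic subgroup of order d is generated by each of its φ(d) elements of order d, so the cyclic subgroups of order d number (#elements of order d)/φ(d).
Cyclic subgroups by order — order 1: 1; order 2: 3; order 4: 2; order 8: 2.
Total: 8.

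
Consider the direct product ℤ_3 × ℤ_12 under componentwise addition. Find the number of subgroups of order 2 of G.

1

|G| = 36 and 2 | 36, so subgroups of order 2 are possible by Lagrange.
The subgroups of order 2 are: {(0,0), (0,6)}.
So G has 1 subgroup of order 2.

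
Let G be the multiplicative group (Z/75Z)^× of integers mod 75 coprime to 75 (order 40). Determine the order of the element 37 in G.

20

Compute successive powers of 37 mod 75: 37, 19, 28, 61, 7, 34, 58, 46, …; 37^20 ≡ 1 (mod 75).
So |⟨37⟩| = 20.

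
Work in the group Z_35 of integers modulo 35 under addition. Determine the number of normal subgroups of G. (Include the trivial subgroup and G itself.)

G is abelian, so every subgroup is normal.
G has 4 subgroups in total, hence 4 normal subgroups.

4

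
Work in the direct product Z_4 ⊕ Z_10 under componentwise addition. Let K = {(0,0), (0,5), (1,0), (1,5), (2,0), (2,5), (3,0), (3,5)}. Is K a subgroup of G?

Yes

|K| = 8 divides |G| = 40, consistent with Lagrange.
K contains the identity, every element's inverse is in K, and K is closed under +: it is a subgroup.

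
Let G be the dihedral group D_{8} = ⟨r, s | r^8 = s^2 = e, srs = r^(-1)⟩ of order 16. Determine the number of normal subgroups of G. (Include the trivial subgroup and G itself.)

G has 19 subgroups. Checking conjugation-invariance by order — order 1: 1/1 normal; order 2: 1/9 normal; order 4: 1/5 normal; order 8: 3/3 normal; order 16: 1/1 normal.
Total normal subgroups: 7.

7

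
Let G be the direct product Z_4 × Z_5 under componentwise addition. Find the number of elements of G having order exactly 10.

4

An element (a,b) has order lcm(ord(a), ord(b)); count pairs with lcm equal to 10.
Enumerating gives 4 such elements.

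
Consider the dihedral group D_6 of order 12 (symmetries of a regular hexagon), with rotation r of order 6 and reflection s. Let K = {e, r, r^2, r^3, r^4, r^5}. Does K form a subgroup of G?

Yes

|K| = 6 divides |G| = 12, consistent with Lagrange.
K contains the identity, every element's inverse is in K, and K is closed under ·: it is a subgroup.
In fact K = ⟨r^5⟩.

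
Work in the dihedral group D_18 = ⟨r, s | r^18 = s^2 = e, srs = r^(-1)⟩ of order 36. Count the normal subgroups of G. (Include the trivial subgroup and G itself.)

G has 45 subgroups. Checking conjugation-invariance by order — order 1: 1/1 normal; order 2: 1/19 normal; order 3: 1/1 normal; order 4: 0/9 normal; order 6: 1/7 normal; order 9: 1/1 normal; order 12: 0/3 normal; order 18: 3/3 normal; order 36: 1/1 normal.
Total normal subgroups: 9.

9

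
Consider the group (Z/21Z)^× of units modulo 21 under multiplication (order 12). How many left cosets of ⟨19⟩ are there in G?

|⟨19⟩| = 6 and |G| = 12.
By Lagrange, [G : H] = |G|/|H| = 12/6 = 2.

2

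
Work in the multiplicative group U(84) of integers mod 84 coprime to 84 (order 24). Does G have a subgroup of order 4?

Yes

4 | 24. A subgroup of order 4 is {1, 13, 29, 41}.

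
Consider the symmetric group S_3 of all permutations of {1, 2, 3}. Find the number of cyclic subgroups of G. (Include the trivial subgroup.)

A cyclic subgroup of order d is generated by each of its φ(d) elements of order d, so the cyclic subgroups of order d number (#elements of order d)/φ(d).
Cyclic subgroups by order — order 1: 1; order 2: 3; order 3: 1.
Total: 5.

5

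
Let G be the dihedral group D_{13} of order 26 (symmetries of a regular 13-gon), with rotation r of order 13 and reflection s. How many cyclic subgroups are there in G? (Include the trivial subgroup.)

15

Each element a generates a cyclic subgroup ⟨a⟩; distinct elements may generate the same one (a cyclic group of order d has φ(d) generators).
Cyclic subgroups by order — order 1: 1; order 2: 13; order 13: 1.
Total: 15.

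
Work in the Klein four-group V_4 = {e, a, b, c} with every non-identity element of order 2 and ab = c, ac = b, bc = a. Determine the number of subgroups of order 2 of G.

3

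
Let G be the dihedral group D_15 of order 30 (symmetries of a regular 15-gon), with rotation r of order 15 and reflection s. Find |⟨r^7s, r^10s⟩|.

10

|⟨r^7s⟩| = 2 and |⟨r^10s⟩| = 2, so |H| is a multiple of lcm(2, 2) = 2 and divides |G| = 30.
Closing under the operation: H = {e, r^3, r^6, r^9, r^12, rs, r^4s, r^7s, r^10s, r^13s}, so |H| = 10.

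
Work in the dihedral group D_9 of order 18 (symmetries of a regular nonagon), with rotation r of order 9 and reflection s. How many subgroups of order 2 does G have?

|G| = 18 and 2 | 18, so subgroups of order 2 are possible by Lagrange.
The subgroups of order 2 are: {e, r^2s}; {e, r^3s}; {e, r^4s}; {e, r^5s}; … (9 in all).
So G has 9 subgroups of order 2.

9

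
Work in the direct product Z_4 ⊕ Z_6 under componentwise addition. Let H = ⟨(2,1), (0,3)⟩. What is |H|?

12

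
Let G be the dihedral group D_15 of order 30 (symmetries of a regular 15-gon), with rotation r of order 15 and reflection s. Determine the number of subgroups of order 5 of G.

1

|G| = 30 and 5 | 30, so subgroups of order 5 are possible by Lagrange.
The subgroups of order 5 are: {e, r^3, r^6, r^9, r^12}.
So G has 1 subgroup of order 5.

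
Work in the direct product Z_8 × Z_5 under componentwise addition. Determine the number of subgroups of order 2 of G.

1

|G| = 40 and 2 | 40, so subgroups of order 2 are possible by Lagrange.
The subgroups of order 2 are: {(0,0), (4,0)}.
So G has 1 subgroup of order 2.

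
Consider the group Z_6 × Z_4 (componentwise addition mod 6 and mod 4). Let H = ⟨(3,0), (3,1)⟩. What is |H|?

8

|⟨(3,0)⟩| = 2 and |⟨(3,1)⟩| = 4, so |H| is a multiple of lcm(2, 4) = 4 and divides |G| = 24.
Closing under the operation: H = {(0,0), (0,1), (0,2), (0,3), (3,0), (3,1), (3,2), (3,3)}, so |H| = 8.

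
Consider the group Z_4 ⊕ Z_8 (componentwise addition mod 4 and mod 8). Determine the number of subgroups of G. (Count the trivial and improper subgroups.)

22

|G| = 32, so by Lagrange every subgroup order divides 32. Divisors: 1, 2, 4, 8, 16, 32.
Subgroups by order — order 1: 1; order 2: 3; order 4: 7; order 8: 7; order 16: 3; order 32: 1.
Total: 1 + 3 + 7 + 7 + 3 + 1 = 22.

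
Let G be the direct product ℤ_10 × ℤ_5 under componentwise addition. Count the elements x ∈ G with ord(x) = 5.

24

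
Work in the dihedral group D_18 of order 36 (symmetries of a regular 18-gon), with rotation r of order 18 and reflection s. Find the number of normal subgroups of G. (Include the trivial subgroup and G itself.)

9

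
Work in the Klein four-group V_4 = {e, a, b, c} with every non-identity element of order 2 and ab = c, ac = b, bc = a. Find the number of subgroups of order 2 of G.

3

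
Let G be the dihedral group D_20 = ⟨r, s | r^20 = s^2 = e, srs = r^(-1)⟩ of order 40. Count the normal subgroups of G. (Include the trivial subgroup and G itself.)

G has 48 subgroups. Checking conjugation-invariance by order — order 1: 1/1 normal; order 2: 1/21 normal; order 4: 1/11 normal; order 5: 1/1 normal; order 8: 0/5 normal; order 10: 1/5 normal; order 20: 3/3 normal; order 40: 1/1 normal.
Total normal subgroups: 9.

9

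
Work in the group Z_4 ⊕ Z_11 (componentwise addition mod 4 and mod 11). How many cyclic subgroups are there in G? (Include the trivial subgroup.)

6

A cyclic subgroup of order d is generated by each of its φ(d) elements of order d, so the cyclic subgroups of order d number (#elements of order d)/φ(d).
Cyclic subgroups by order — order 1: 1; order 2: 1; order 4: 1; order 11: 1; order 22: 1; order 44: 1.
Total: 6.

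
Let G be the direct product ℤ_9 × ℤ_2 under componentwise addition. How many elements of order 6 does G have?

2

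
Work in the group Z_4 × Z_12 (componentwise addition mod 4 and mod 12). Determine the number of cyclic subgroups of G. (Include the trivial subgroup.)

20

Group the elements of G by the cyclic subgroup they generate; each cyclic subgroup of order d accounts for φ(d) elements.
Cyclic subgroups by order — order 1: 1; order 2: 3; order 3: 1; order 4: 6; order 6: 3; order 12: 6.
Total: 20.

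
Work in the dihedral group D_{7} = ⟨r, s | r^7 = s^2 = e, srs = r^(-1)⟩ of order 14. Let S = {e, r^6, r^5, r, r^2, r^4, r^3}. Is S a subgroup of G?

|S| = 7 divides |G| = 14, consistent with Lagrange.
S contains the identity, every element's inverse is in S, and S is closed under ·: it is a subgroup.
In fact S = ⟨r^4⟩.

Yes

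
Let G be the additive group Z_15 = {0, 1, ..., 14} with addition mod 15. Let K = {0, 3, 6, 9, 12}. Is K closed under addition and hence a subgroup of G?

Yes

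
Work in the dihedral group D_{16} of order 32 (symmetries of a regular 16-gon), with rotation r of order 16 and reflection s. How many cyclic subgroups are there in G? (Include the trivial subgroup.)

Group the elements of G by the cyclic subgroup they generate; each cyclic subgroup of order d accounts for φ(d) elements.
Cyclic subgroups by order — order 1: 1; order 2: 17; order 4: 1; order 8: 1; order 16: 1.
Total: 21.

21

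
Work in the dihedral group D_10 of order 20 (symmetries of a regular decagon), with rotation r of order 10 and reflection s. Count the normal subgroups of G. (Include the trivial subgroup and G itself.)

G has 22 subgroups. Checking conjugation-invariance by order — order 1: 1/1 normal; order 2: 1/11 normal; order 4: 0/5 normal; order 5: 1/1 normal; order 10: 3/3 normal; order 20: 1/1 normal.
Total normal subgroups: 7.

7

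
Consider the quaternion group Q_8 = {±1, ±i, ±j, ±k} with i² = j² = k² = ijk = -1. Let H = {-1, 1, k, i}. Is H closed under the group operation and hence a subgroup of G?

No

k ∈ H but its inverse -k ∉ H, so H is not a subgroup.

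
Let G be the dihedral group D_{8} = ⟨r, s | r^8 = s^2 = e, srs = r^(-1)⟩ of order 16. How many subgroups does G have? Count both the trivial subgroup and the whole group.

19

|G| = 16, so by Lagrange every subgroup order divides 16. Divisors: 1, 2, 4, 8, 16.
Subgroups by order — order 1: 1; order 2: 9; order 4: 5; order 8: 3; order 16: 1.
Total: 1 + 9 + 5 + 3 + 1 = 19.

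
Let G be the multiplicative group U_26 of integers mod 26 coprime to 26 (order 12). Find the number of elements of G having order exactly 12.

The elements of order 12 are: 7, 11, 15, 19.
That's 4.

4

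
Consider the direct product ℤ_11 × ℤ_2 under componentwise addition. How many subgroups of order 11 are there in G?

1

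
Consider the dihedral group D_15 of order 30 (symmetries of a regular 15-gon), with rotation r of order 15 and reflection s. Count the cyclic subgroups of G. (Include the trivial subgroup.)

19

Each element a generates a cyclic subgroup ⟨a⟩; distinct elements may generate the same one (a cyclic group of order d has φ(d) generators).
Cyclic subgroups by order — order 1: 1; order 2: 15; order 3: 1; order 5: 1; order 15: 1.
Total: 19.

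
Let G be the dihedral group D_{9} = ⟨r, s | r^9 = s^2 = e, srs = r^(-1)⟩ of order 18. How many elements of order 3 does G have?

The elements of order 3 are: r^3, r^6.
That's 2.

2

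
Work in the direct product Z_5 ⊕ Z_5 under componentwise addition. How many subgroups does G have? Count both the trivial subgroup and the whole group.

8

|G| = 25, so by Lagrange every subgroup order divides 25. Divisors: 1, 5, 25.
Subgroups by order — order 1: 1; order 5: 6; order 25: 1.
Total: 1 + 6 + 1 = 8.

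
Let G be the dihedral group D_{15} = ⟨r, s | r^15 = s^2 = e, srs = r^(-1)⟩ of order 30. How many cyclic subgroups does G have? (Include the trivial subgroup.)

19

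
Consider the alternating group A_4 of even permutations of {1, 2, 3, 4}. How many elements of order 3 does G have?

8

The elements of order 3 are: (2 3 4), (2 4 3), (1 2 3), (1 2 4), (1 3 2), (1 3 4), (1 4 2), (1 4 3).
That's 8.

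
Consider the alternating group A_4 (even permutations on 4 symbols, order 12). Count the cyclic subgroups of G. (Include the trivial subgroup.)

Each element a generates a cyclic subgroup ⟨a⟩; distinct elements may generate the same one (a cyclic group of order d has φ(d) generators).
Cyclic subgroups by order — order 1: 1; order 2: 3; order 3: 4.
Total: 8.

8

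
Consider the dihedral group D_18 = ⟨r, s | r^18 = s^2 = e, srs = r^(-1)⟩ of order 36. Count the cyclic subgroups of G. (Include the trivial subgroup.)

24

Each element a generates a cyclic subgroup ⟨a⟩; distinct elements may generate the same one (a cyclic group of order d has φ(d) generators).
Cyclic subgroups by order — order 1: 1; order 2: 19; order 3: 1; order 6: 1; order 9: 1; order 18: 1.
Total: 24.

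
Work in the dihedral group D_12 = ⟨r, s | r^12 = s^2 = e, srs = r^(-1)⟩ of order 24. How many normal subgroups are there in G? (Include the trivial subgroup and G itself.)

G has 34 subgroups. Checking conjugation-invariance by order — order 1: 1/1 normal; order 2: 1/13 normal; order 3: 1/1 normal; order 4: 1/7 normal; order 6: 1/5 normal; order 8: 0/3 normal; order 12: 3/3 normal; order 24: 1/1 normal.
Total normal subgroups: 9.

9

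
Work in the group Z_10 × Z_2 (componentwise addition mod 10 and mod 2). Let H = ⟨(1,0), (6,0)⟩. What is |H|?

10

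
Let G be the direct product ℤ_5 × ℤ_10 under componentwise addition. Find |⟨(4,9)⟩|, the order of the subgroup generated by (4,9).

10

The order of (4,9) in Z_5 × Z_10 is lcm(ord(4) in Z_5, ord(9) in Z_10).
ord(4) = 5 and ord(9) = 10, so |⟨(4,9)⟩| = lcm(5, 10) = 10.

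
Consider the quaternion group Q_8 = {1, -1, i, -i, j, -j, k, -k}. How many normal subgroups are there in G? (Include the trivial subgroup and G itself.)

6

G has 6 subgroups. Checking conjugation-invariance by order — order 1: 1/1 normal; order 2: 1/1 normal; order 4: 3/3 normal; order 8: 1/1 normal.
Total normal subgroups: 6.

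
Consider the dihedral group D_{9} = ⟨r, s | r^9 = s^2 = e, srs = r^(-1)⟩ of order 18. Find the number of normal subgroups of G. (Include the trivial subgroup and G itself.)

4

G has 16 subgroups. Checking conjugation-invariance by order — order 1: 1/1 normal; order 2: 0/9 normal; order 3: 1/1 normal; order 6: 0/3 normal; order 9: 1/1 normal; order 18: 1/1 normal.
Total normal subgroups: 4.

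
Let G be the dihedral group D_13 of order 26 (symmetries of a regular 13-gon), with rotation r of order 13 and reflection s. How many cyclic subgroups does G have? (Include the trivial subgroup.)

Each element a generates a cyclic subgroup ⟨a⟩; distinct elements may generate the same one (a cyclic group of order d has φ(d) generators).
Cyclic subgroups by order — order 1: 1; order 2: 13; order 13: 1.
Total: 15.

15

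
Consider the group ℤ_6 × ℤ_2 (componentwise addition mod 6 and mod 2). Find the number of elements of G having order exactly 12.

An element (a,b) has order lcm(ord(a), ord(b)); count pairs with lcm equal to 12.
Enumerating gives 0 such elements.

0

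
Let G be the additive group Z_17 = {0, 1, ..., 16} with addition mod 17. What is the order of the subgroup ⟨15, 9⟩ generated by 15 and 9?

|⟨15⟩| = 17 and |⟨9⟩| = 17, so |H| is a multiple of lcm(17, 17) = 17 and divides |G| = 17.
Closing {15, 9} under the group operation gives all of G, so |H| = 17.

17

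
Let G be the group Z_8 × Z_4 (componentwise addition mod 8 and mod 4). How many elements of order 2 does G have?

An element (a,b) has order lcm(ord(a), ord(b)); count pairs with lcm equal to 2.
Enumerating gives 3 such elements.

3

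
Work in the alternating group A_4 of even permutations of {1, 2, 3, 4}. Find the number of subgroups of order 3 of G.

|G| = 12 and 3 | 12, so subgroups of order 3 are possible by Lagrange.
The subgroups of order 3 are: {e, (1 2 3), (1 3 2)}; {e, (1 2 4), (1 4 2)}; {e, (1 3 4), (1 4 3)}; {e, (2 3 4), (2 4 3)}.
So G has 4 subgroups of order 3.

4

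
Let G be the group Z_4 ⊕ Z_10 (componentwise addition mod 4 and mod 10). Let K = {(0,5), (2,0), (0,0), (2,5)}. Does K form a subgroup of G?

|K| = 4 divides |G| = 40, consistent with Lagrange.
K contains the identity, every element's inverse is in K, and K is closed under +: it is a subgroup.

Yes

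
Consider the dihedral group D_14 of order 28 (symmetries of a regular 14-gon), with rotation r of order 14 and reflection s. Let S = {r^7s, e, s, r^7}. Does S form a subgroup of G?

Yes

|S| = 4 divides |G| = 28, consistent with Lagrange.
S contains the identity, every element's inverse is in S, and S is closed under ·: it is a subgroup.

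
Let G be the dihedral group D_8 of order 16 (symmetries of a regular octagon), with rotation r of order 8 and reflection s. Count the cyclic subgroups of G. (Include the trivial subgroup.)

A cyclic subgroup of order d is generated by each of its φ(d) elements of order d, so the cyclic subgroups of order d number (#elements of order d)/φ(d).
Cyclic subgroups by order — order 1: 1; order 2: 9; order 4: 1; order 8: 1.
Total: 12.

12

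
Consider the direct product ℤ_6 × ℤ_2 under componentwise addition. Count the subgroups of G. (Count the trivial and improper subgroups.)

10

|G| = 12, so by Lagrange every subgroup order divides 12. Divisors: 1, 2, 3, 4, 6, 12.
Subgroups by order — order 1: 1; order 2: 3; order 3: 1; order 4: 1; order 6: 3; order 12: 1.
Total: 1 + 3 + 1 + 1 + 3 + 1 = 10.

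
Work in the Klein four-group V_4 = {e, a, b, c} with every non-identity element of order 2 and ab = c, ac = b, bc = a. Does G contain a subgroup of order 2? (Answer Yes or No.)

2 | 4. A subgroup of order 2 is {e, a}.

Yes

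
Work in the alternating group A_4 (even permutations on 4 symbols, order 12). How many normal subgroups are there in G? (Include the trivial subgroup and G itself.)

G has 10 subgroups. Checking conjugation-invariance by order — order 1: 1/1 normal; order 2: 0/3 normal; order 3: 0/4 normal; order 4: 1/1 normal; order 12: 1/1 normal.
Total normal subgroups: 3.

3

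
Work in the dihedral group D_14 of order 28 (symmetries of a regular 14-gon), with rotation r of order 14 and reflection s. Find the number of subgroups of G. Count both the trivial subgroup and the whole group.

|G| = 28, so by Lagrange every subgroup order divides 28. Divisors: 1, 2, 4, 7, 14, 28.
Subgroups by order — order 1: 1; order 2: 15; order 4: 7; order 7: 1; order 14: 3; order 28: 1.
Total: 1 + 15 + 7 + 1 + 3 + 1 = 28.

28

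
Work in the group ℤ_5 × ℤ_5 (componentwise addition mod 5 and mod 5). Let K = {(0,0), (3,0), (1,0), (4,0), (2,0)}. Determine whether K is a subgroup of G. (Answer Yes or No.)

|K| = 5 divides |G| = 25, consistent with Lagrange.
K contains the identity, every element's inverse is in K, and K is closed under +: it is a subgroup.
In fact K = ⟨(4,0)⟩.

Yes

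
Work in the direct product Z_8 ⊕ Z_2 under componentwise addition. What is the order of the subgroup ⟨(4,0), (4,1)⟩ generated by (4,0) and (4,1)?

4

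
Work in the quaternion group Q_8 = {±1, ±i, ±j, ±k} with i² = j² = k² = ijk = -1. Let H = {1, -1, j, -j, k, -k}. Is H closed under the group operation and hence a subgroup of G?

No

|H| = 6 does not divide |G| = 8, so by Lagrange H is not a subgroup.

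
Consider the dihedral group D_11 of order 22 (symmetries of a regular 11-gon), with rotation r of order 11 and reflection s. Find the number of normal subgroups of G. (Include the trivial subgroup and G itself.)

3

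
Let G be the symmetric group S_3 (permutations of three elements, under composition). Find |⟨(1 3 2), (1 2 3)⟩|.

3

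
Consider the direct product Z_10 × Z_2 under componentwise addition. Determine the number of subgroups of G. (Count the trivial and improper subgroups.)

10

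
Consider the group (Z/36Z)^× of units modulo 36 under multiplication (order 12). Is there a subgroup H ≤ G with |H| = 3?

3 | 12. A subgroup of order 3 is {1, 13, 25}.

Yes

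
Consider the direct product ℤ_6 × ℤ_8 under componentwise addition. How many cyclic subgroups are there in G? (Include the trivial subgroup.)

Each element a generates a cyclic subgroup ⟨a⟩; distinct elements may generate the same one (a cyclic group of order d has φ(d) generators).
Cyclic subgroups by order — order 1: 1; order 2: 3; order 3: 1; order 4: 2; order 6: 3; order 8: 2; order 12: 2; order 24: 2.
Total: 16.

16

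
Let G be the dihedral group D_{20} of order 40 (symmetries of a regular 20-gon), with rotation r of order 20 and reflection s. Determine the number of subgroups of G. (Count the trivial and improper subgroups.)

|G| = 40, so by Lagrange every subgroup order divides 40. Divisors: 1, 2, 4, 5, 8, 10, 20, 40.
Subgroups by order — order 1: 1; order 2: 21; order 4: 11; order 5: 1; order 8: 5; order 10: 5; order 20: 3; order 40: 1.
Total: 1 + 21 + 11 + 1 + 5 + 5 + 3 + 1 = 48.

48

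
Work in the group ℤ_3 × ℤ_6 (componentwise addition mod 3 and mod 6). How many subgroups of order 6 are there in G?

4

|G| = 18 and 6 | 18, so subgroups of order 6 are possible by Lagrange.
The subgroups of order 6 are: {(0,0), (0,1), (0,2), (0,3), (0,4), (0,5)}; {(0,0), (0,3), (1,0), (1,3), (2,0), (2,3)}; {(0,0), (0,3), (1,1), (1,4), (2,2), (2,5)}; {(0,0), (0,3), (1,2), (1,5), (2,1), (2,4)}.
So G has 4 subgroups of order 6.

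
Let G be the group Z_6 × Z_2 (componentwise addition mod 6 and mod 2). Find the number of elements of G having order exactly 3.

An element (a,b) has order lcm(ord(a), ord(b)); count pairs with lcm equal to 3.
Enumerating gives 2 such elements.

2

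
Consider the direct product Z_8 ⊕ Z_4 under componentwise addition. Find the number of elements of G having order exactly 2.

3

An element (a,b) has order lcm(ord(a), ord(b)); count pairs with lcm equal to 2.
Enumerating gives 3 such elements.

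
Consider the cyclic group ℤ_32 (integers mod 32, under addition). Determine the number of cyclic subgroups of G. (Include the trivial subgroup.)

6

Group the elements of G by the cyclic subgroup they generate; each cyclic subgroup of order d accounts for φ(d) elements.
Cyclic subgroups by order — order 1: 1; order 2: 1; order 4: 1; order 8: 1; order 16: 1; order 32: 1.
Total: 6.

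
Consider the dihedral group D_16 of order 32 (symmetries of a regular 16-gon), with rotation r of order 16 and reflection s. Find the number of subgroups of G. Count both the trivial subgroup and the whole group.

|G| = 32, so by Lagrange every subgroup order divides 32. Divisors: 1, 2, 4, 8, 16, 32.
Subgroups by order — order 1: 1; order 2: 17; order 4: 9; order 8: 5; order 16: 3; order 32: 1.
Total: 1 + 17 + 9 + 5 + 3 + 1 = 36.

36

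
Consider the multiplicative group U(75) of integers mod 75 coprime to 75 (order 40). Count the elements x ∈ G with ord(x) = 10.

12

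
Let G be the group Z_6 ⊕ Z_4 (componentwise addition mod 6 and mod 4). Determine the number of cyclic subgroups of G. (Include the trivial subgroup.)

12

Each element a generates a cyclic subgroup ⟨a⟩; distinct elements may generate the same one (a cyclic group of order d has φ(d) generators).
Cyclic subgroups by order — order 1: 1; order 2: 3; order 3: 1; order 4: 2; order 6: 3; order 12: 2.
Total: 12.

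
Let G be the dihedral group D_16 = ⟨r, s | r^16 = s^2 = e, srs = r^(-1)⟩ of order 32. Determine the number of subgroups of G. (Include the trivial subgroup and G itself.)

|G| = 32, so by Lagrange every subgroup order divides 32. Divisors: 1, 2, 4, 8, 16, 32.
Subgroups by order — order 1: 1; order 2: 17; order 4: 9; order 8: 5; order 16: 3; order 32: 1.
Total: 1 + 17 + 9 + 5 + 3 + 1 = 36.

36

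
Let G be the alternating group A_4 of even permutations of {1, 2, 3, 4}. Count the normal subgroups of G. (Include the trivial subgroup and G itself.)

3

G has 10 subgroups. Checking conjugation-invariance by order — order 1: 1/1 normal; order 2: 0/3 normal; order 3: 0/4 normal; order 4: 1/1 normal; order 12: 1/1 normal.
Total normal subgroups: 3.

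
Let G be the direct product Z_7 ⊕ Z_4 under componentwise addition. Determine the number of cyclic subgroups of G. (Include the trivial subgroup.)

Group the elements of G by the cyclic subgroup they generate; each cyclic subgroup of order d accounts for φ(d) elements.
Cyclic subgroups by order — order 1: 1; order 2: 1; order 4: 1; order 7: 1; order 14: 1; order 28: 1.
Total: 6.

6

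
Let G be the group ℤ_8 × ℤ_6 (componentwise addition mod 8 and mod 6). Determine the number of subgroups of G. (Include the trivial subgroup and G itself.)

22

|G| = 48, so by Lagrange every subgroup order divides 48. Divisors: 1, 2, 3, 4, 6, 8, 12, 16, 24, 48.
Subgroups by order — order 1: 1; order 2: 3; order 3: 1; order 4: 3; order 6: 3; order 8: 3; order 12: 3; order 16: 1; order 24: 3; order 48: 1.
Total: 1 + 3 + 1 + 3 + 3 + 3 + 3 + 1 + 3 + 1 = 22.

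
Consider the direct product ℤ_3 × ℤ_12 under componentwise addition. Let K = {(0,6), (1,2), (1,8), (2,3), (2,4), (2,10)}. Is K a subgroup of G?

No

The identity (0,0) ∉ K, so K is not a subgroup.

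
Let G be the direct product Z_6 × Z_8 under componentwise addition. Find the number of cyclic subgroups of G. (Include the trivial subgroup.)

16

Group the elements of G by the cyclic subgroup they generate; each cyclic subgroup of order d accounts for φ(d) elements.
Cyclic subgroups by order — order 1: 1; order 2: 3; order 3: 1; order 4: 2; order 6: 3; order 8: 2; order 12: 2; order 24: 2.
Total: 16.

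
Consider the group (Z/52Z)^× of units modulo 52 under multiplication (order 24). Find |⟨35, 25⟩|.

12

|⟨35⟩| = 6 and |⟨25⟩| = 2, so |H| is a multiple of lcm(6, 2) = 6 and divides |G| = 24.
Closing under the operation: H = {1, 3, 9, 17, 23, 25, 27, 29, 35, 43, 49, 51}, so |H| = 12.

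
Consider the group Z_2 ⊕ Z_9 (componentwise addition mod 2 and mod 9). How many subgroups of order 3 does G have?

1

|G| = 18 and 3 | 18, so subgroups of order 3 are possible by Lagrange.
The subgroups of order 3 are: {(0,0), (0,3), (0,6)}.
So G has 1 subgroup of order 3.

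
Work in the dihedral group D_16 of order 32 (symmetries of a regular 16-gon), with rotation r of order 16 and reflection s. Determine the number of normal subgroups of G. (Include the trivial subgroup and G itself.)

G has 36 subgroups. Checking conjugation-invariance by order — order 1: 1/1 normal; order 2: 1/17 normal; order 4: 1/9 normal; order 8: 1/5 normal; order 16: 3/3 normal; order 32: 1/1 normal.
Total normal subgroups: 8.

8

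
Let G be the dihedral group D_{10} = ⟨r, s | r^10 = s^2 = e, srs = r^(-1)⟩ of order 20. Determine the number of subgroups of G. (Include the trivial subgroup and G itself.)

22

|G| = 20, so by Lagrange every subgroup order divides 20. Divisors: 1, 2, 4, 5, 10, 20.
Subgroups by order — order 1: 1; order 2: 11; order 4: 5; order 5: 1; order 10: 3; order 20: 1.
Total: 1 + 11 + 5 + 1 + 3 + 1 = 22.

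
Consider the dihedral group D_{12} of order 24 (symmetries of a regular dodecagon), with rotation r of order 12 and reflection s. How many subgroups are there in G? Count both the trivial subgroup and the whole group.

34

|G| = 24, so by Lagrange every subgroup order divides 24. Divisors: 1, 2, 3, 4, 6, 8, 12, 24.
Subgroups by order — order 1: 1; order 2: 13; order 3: 1; order 4: 7; order 6: 5; order 8: 3; order 12: 3; order 24: 1.
Total: 1 + 13 + 1 + 7 + 5 + 3 + 3 + 1 = 34.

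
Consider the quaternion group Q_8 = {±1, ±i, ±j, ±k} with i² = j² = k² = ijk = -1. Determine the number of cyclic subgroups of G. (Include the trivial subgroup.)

A cyclic subgroup of order d is generated by each of its φ(d) elements of order d, so the cyclic subgroups of order d number (#elements of order d)/φ(d).
Cyclic subgroups by order — order 1: 1; order 2: 1; order 4: 3.
Total: 5.

5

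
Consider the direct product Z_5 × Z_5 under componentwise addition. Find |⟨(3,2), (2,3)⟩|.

5

|⟨(3,2)⟩| = 5 and |⟨(2,3)⟩| = 5, so |H| is a multiple of lcm(5, 5) = 5 and divides |G| = 25.
Closing under the operation: H = {(0,0), (1,4), (2,3), (3,2), (4,1)}, so |H| = 5.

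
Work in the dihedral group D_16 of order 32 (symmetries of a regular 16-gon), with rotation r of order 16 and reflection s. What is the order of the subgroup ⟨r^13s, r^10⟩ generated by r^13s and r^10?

16

|⟨r^13s⟩| = 2 and |⟨r^10⟩| = 8, so |H| is a multiple of lcm(2, 8) = 8 and divides |G| = 32.
Closing under the operation: H = {e, r^2, r^4, r^6, r^8, r^10, r^12, r^14, rs, r^3s, r^5s, r^7s, r^9s, r^11s, r^13s, r^15s}, so |H| = 16.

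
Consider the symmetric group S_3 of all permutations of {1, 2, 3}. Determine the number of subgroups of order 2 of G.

3

|G| = 6 and 2 | 6, so subgroups of order 2 are possible by Lagrange.
The subgroups of order 2 are: {e, (1 2)}; {e, (1 3)}; {e, (2 3)}.
So G has 3 subgroups of order 2.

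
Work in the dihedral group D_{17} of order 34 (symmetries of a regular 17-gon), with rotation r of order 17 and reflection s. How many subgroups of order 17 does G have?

1

|G| = 34 and 17 | 34, so subgroups of order 17 are possible by Lagrange.
The subgroups of order 17 are: {e, r, r^2, r^3, r^4, r^5, r^6, r^7, r^8, r^9, r^10, r^11, r^12, r^13, r^14, r^15, r^16}.
So G has 1 subgroup of order 17.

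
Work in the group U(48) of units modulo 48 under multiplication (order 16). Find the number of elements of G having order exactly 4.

The elements of order 4 are: 5, 11, 13, 19, 29, 35, 37, 43.
That's 8.

8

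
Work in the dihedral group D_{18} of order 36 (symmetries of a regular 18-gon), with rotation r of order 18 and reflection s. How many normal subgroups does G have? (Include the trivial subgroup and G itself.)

G has 45 subgroups. Checking conjugation-invariance by order — order 1: 1/1 normal; order 2: 1/19 normal; order 3: 1/1 normal; order 4: 0/9 normal; order 6: 1/7 normal; order 9: 1/1 normal; order 12: 0/3 normal; order 18: 3/3 normal; order 36: 1/1 normal.
Total normal subgroups: 9.

9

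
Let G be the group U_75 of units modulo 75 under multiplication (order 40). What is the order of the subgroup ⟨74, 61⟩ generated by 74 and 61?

|⟨74⟩| = 2 and |⟨61⟩| = 5, so |H| is a multiple of lcm(2, 5) = 10 and divides |G| = 40.
Closing under the operation: H = {1, 14, 16, 29, 31, 44, 46, 59, 61, 74}, so |H| = 10.

10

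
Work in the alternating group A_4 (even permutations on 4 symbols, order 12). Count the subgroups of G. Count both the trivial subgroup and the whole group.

10

|G| = 12, so by Lagrange every subgroup order divides 12. Divisors: 1, 2, 3, 4, 6, 12.
Subgroups by order — order 1: 1; order 2: 3; order 3: 4; order 4: 1; order 6: 0; order 12: 1.
Total: 1 + 3 + 4 + 1 + 0 + 1 = 10.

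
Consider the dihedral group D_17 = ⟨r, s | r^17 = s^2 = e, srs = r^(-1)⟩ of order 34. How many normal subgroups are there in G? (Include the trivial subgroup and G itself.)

3

G has 20 subgroups. Checking conjugation-invariance by order — order 1: 1/1 normal; order 2: 0/17 normal; order 17: 1/1 normal; order 34: 1/1 normal.
Total normal subgroups: 3.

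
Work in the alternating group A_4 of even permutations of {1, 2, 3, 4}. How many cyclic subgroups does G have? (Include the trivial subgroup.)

8

A cyclic subgroup of order d is generated by each of its φ(d) elements of order d, so the cyclic subgroups of order d number (#elements of order d)/φ(d).
Cyclic subgroups by order — order 1: 1; order 2: 3; order 3: 4.
Total: 8.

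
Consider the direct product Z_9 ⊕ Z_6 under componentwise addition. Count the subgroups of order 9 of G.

4

|G| = 54 and 9 | 54, so subgroups of order 9 are possible by Lagrange.
The subgroups of order 9 are: {(0,0), (0,2), (0,4), (3,0), (3,2), (3,4), (6,0), (6,2), (6,4)}; {(0,0), (1,0), (2,0), (3,0), (4,0), (5,0), (6,0), (7,0), (8,0)}; {(0,0), (1,2), (2,4), (3,0), (4,2), (5,4), (6,0), (7,2), (8,4)}; {(0,0), (1,4), (2,2), (3,0), (4,4), (5,2), (6,0), (7,4), (8,2)}.
So G has 4 subgroups of order 9.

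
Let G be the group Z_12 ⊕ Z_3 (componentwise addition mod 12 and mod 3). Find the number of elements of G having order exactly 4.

An element (a,b) has order lcm(ord(a), ord(b)); count pairs with lcm equal to 4.
Enumerating gives 2 such elements.

2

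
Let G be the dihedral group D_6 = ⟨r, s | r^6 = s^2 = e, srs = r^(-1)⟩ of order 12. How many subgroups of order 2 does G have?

|G| = 12 and 2 | 12, so subgroups of order 2 are possible by Lagrange.
The subgroups of order 2 are: {e, r^2s}; {e, r^3}; {e, r^3s}; {e, r^4s}; … (7 in all).
So G has 7 subgroups of order 2.

7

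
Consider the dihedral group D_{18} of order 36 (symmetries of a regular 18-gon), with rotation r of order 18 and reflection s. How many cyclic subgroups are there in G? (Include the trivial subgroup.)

Each element a generates a cyclic subgroup ⟨a⟩; distinct elements may generate the same one (a cyclic group of order d has φ(d) generators).
Cyclic subgroups by order — order 1: 1; order 2: 19; order 3: 1; order 6: 1; order 9: 1; order 18: 1.
Total: 24.

24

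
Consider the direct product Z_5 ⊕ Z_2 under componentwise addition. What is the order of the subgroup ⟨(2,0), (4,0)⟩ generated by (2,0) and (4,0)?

|⟨(2,0)⟩| = 5 and |⟨(4,0)⟩| = 5, so |H| is a multiple of lcm(5, 5) = 5 and divides |G| = 10.
Closing under the operation: H = {(0,0), (1,0), (2,0), (3,0), (4,0)}, so |H| = 5.

5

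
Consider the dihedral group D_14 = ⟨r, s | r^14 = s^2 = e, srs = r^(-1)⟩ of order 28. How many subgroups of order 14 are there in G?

|G| = 28 and 14 | 28, so subgroups of order 14 are possible by Lagrange.
The subgroups of order 14 are: {e, r, r^2, r^3, r^4, r^5, r^6, r^7, r^8, r^9, r^10, r^11, r^12, r^13}; {e, r^2, r^4, r^6, r^8, r^10, r^12, s, r^2s, r^4s, r^6s, r^8s, r^10s, r^12s}; {e, r^2, r^4, r^6, r^8, r^10, r^12, rs, r^3s, r^5s, r^7s, r^9s, r^11s, r^13s}.
So G has 3 subgroups of order 14.

3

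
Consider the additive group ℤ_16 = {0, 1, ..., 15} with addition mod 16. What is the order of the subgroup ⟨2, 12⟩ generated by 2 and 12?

|⟨2⟩| = 8 and |⟨12⟩| = 4, so |H| is a multiple of lcm(8, 4) = 8 and divides |G| = 16.
Closing under the operation: H = {0, 2, 4, 6, 8, 10, 12, 14}, so |H| = 8.

8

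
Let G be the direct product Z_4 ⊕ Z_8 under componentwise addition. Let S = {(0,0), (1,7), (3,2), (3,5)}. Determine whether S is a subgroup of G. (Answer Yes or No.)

(3,2) ∈ S but its inverse (1,6) ∉ S, so S is not a subgroup.

No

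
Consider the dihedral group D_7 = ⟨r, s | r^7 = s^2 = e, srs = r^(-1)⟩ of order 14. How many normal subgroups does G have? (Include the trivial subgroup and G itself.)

G has 10 subgroups. Checking conjugation-invariance by order — order 1: 1/1 normal; order 2: 0/7 normal; order 7: 1/1 normal; order 14: 1/1 normal.
Total normal subgroups: 3.

3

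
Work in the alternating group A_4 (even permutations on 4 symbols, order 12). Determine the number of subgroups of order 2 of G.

3

|G| = 12 and 2 | 12, so subgroups of order 2 are possible by Lagrange.
The subgroups of order 2 are: {e, (1 2)(3 4)}; {e, (1 3)(2 4)}; {e, (1 4)(2 3)}.
So G has 3 subgroups of order 2.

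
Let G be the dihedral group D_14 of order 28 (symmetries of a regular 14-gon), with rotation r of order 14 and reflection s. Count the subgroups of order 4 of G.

7

|G| = 28 and 4 | 28, so subgroups of order 4 are possible by Lagrange.
The subgroups of order 4 are: {e, r^7, r^3s, r^10s}; {e, r^7, r^4s, r^11s}; {e, r^7, r^5s, r^12s}; {e, r^7, r^6s, r^13s}; … (7 in all).
So G has 7 subgroups of order 4.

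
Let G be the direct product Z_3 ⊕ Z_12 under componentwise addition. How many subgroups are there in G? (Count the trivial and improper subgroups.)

|G| = 36, so by Lagrange every subgroup order divides 36. Divisors: 1, 2, 3, 4, 6, 9, 12, 18, 36.
Subgroups by order — order 1: 1; order 2: 1; order 3: 4; order 4: 1; order 6: 4; order 9: 1; order 12: 4; order 18: 1; order 36: 1.
Total: 1 + 1 + 4 + 1 + 4 + 1 + 4 + 1 + 1 = 18.

18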